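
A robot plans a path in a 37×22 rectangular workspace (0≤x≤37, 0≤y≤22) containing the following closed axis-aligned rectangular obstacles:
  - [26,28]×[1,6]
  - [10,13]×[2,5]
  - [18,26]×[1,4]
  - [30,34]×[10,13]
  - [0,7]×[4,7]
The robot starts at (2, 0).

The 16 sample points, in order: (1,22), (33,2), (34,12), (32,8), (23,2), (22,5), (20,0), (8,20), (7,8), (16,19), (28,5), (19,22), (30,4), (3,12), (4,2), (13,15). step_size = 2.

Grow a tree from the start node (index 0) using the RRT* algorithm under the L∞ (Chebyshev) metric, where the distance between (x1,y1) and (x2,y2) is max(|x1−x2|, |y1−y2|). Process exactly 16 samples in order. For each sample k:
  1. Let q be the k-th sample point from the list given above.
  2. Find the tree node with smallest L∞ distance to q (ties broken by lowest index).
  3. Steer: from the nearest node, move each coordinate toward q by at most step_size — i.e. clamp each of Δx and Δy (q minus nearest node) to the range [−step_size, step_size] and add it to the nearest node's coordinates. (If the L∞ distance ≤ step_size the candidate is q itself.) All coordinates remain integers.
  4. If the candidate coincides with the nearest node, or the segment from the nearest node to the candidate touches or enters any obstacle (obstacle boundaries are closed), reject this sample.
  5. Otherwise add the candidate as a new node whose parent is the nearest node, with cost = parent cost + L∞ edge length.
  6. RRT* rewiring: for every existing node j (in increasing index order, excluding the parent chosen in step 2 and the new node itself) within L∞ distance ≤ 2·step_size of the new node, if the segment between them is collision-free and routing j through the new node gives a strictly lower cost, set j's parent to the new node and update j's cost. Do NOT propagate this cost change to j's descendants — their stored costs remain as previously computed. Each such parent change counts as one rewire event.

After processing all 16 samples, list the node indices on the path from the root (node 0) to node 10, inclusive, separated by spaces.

Path: 0 2 3 4 5 6 7 8 10

1. q=(1,22) nearest=0 d=22 new=(1,2) → add node 1 parent=0 cost=2
2. q=(33,2) nearest=0 d=31 new=(4,2) → add node 2 parent=0 cost=2
3. q=(34,12) nearest=2 d=30 new=(6,4) → blocked by [0,7]×[4,7], reject
4. q=(32,8) nearest=2 d=28 new=(6,4) → blocked by [0,7]×[4,7], reject
5. q=(23,2) nearest=2 d=19 new=(6,2) → add node 3 parent=2 cost=4
6. q=(22,5) nearest=3 d=16 new=(8,4) → add node 4 parent=3 cost=6
7. q=(20,0) nearest=4 d=12 new=(10,2) → blocked by [10,13]×[2,5], reject
8. q=(8,20) nearest=4 d=16 new=(8,6) → add node 5 parent=4 cost=8
9. q=(7,8) nearest=5 d=2 new=(7,8) → add node 6 parent=5 cost=10
10. q=(16,19) nearest=6 d=11 new=(9,10) → add node 7 parent=6 cost=12
11. q=(28,5) nearest=7 d=19 new=(11,8) → add node 8 parent=7 cost=14
12. q=(19,22) nearest=7 d=12 new=(11,12) → add node 9 parent=7 cost=14
13. q=(30,4) nearest=8 d=19 new=(13,6) → add node 10 parent=8 cost=16
14. q=(3,12) nearest=6 d=4 new=(5,10) → add node 11 parent=6 cost=12
15. q=(4,2) nearest=2 d=0 → coincident, reject
16. q=(13,15) nearest=9 d=3 new=(13,14) → add node 12 parent=9 cost=16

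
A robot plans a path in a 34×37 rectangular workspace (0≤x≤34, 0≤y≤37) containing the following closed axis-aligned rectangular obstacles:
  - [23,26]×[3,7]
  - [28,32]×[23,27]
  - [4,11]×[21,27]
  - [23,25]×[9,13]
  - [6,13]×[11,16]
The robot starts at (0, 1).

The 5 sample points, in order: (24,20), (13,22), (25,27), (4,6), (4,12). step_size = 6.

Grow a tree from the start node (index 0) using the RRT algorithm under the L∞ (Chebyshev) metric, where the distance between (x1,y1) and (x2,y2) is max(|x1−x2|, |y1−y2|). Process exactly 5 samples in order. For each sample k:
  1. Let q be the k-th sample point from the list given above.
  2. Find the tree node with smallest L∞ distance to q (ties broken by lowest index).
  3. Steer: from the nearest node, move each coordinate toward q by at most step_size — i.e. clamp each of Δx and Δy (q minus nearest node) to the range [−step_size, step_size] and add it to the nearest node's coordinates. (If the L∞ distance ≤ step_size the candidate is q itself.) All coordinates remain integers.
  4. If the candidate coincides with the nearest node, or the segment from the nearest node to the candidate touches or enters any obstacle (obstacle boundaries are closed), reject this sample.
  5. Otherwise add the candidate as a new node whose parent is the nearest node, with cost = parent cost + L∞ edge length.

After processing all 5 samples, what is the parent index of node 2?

Parent of node 2: 1

1. q=(24,20) nearest=0 d=24 new=(6,7) → add node 1 parent=0 cost=6
2. q=(13,22) nearest=1 d=15 new=(12,13) → blocked by [6,13]×[11,16], reject
3. q=(25,27) nearest=1 d=20 new=(12,13) → blocked by [6,13]×[11,16], reject
4. q=(4,6) nearest=1 d=2 new=(4,6) → add node 2 parent=1 cost=8
5. q=(4,12) nearest=1 d=5 new=(4,12) → add node 3 parent=1 cost=11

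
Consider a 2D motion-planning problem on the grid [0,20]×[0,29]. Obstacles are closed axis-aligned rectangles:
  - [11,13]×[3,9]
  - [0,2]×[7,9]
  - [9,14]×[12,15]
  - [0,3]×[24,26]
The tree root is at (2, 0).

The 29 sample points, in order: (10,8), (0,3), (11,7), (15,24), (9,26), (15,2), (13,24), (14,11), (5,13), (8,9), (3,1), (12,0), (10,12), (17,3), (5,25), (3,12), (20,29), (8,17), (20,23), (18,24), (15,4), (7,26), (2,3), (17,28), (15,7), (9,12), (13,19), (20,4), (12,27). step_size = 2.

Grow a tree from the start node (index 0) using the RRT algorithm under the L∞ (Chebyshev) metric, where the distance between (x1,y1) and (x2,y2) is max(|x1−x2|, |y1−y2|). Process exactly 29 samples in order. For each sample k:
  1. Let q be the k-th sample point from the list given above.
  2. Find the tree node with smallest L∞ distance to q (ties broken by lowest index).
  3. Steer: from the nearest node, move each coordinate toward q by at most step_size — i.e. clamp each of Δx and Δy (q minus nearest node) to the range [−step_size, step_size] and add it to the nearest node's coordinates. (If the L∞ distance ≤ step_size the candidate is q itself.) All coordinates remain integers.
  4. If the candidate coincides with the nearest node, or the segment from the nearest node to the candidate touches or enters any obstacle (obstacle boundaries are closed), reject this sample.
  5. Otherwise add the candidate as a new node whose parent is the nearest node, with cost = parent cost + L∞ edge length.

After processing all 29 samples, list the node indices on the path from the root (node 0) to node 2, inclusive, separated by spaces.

1. q=(10,8) nearest=0 d=8 new=(4,2) → add node 1 parent=0 cost=2
2. q=(0,3) nearest=0 d=3 new=(0,2) → add node 2 parent=0 cost=2
3. q=(11,7) nearest=1 d=7 new=(6,4) → add node 3 parent=1 cost=4
4. q=(15,24) nearest=3 d=20 new=(8,6) → add node 4 parent=3 cost=6
5. q=(9,26) nearest=4 d=20 new=(9,8) → add node 5 parent=4 cost=8
6. q=(15,2) nearest=5 d=6 new=(11,6) → blocked by [11,13]×[3,9], reject
7. q=(13,24) nearest=5 d=16 new=(11,10) → add node 6 parent=5 cost=10
8. q=(14,11) nearest=6 d=3 new=(13,11) → add node 7 parent=6 cost=12
9. q=(5,13) nearest=5 d=5 new=(7,10) → add node 8 parent=5 cost=10
10. q=(8,9) nearest=5 d=1 new=(8,9) → add node 9 parent=5 cost=9
11. q=(3,1) nearest=0 d=1 new=(3,1) → add node 10 parent=0 cost=1
12. q=(12,0) nearest=3 d=6 new=(8,2) → add node 11 parent=3 cost=6
13. q=(10,12) nearest=6 d=2 new=(10,12) → blocked by [9,14]×[12,15], reject
14. q=(17,3) nearest=6 d=7 new=(13,8) → blocked by [11,13]×[3,9], reject
15. q=(5,25) nearest=7 d=14 new=(11,13) → blocked by [9,14]×[12,15], reject
16. q=(3,12) nearest=8 d=4 new=(5,12) → add node 12 parent=8 cost=12
17. q=(20,29) nearest=12 d=17 new=(7,14) → add node 13 parent=12 cost=14
18. q=(8,17) nearest=13 d=3 new=(8,16) → add node 14 parent=13 cost=16
19. q=(20,23) nearest=7 d=12 new=(15,13) → blocked by [9,14]×[12,15], reject
20. q=(18,24) nearest=14 d=10 new=(10,18) → add node 15 parent=14 cost=18
21. q=(15,4) nearest=5 d=6 new=(11,6) → blocked by [11,13]×[3,9], reject
22. q=(7,26) nearest=15 d=8 new=(8,20) → add node 16 parent=15 cost=20
23. q=(2,3) nearest=1 d=2 new=(2,3) → add node 17 parent=1 cost=4
24. q=(17,28) nearest=16 d=9 new=(10,22) → add node 18 parent=16 cost=22
25. q=(15,7) nearest=6 d=4 new=(13,8) → blocked by [11,13]×[3,9], reject
26. q=(9,12) nearest=6 d=2 new=(9,12) → blocked by [9,14]×[12,15], reject
27. q=(13,19) nearest=15 d=3 new=(12,19) → add node 19 parent=15 cost=20
28. q=(20,4) nearest=7 d=7 new=(15,9) → add node 20 parent=7 cost=14
29. q=(12,27) nearest=18 d=5 new=(12,24) → add node 21 parent=18 cost=24

Path: 0 2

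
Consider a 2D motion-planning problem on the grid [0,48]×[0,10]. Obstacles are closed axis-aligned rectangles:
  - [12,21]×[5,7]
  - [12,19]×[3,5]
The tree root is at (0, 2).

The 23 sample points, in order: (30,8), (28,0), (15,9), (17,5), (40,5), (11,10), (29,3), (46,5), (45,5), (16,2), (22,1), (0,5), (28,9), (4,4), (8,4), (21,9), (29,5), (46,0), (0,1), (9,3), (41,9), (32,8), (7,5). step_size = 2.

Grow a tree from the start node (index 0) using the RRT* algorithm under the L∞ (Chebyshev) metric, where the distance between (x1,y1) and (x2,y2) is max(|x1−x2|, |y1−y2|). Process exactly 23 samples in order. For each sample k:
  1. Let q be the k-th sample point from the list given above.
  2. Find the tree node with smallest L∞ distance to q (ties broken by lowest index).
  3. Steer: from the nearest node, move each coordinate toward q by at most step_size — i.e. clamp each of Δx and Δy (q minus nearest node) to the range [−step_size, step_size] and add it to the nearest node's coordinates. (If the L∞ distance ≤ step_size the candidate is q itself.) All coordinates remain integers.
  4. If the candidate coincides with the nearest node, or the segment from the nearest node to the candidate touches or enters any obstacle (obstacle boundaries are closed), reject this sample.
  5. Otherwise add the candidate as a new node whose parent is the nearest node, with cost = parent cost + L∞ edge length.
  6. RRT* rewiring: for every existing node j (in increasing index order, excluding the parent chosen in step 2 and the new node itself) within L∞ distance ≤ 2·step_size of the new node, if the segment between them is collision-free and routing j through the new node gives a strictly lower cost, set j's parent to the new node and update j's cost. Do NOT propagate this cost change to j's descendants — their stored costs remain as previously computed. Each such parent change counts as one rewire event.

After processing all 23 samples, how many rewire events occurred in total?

1. q=(30,8) nearest=0 d=30 new=(2,4) → add node 1 parent=0 cost=2
2. q=(28,0) nearest=1 d=26 new=(4,2) → add node 2 parent=1 cost=4
3. q=(15,9) nearest=2 d=11 new=(6,4) → add node 3 parent=2 cost=6
4. q=(17,5) nearest=3 d=11 new=(8,5) → add node 4 parent=3 cost=8
5. q=(40,5) nearest=4 d=32 new=(10,5) → add node 5 parent=4 cost=10
6. q=(11,10) nearest=4 d=5 new=(10,7) → add node 6 parent=4 cost=10
7. q=(29,3) nearest=5 d=19 new=(12,3) → blocked by [12,19]×[3,5], reject
8. q=(46,5) nearest=5 d=36 new=(12,5) → blocked by [12,21]×[5,7], reject
9. q=(45,5) nearest=5 d=35 new=(12,5) → blocked by [12,21]×[5,7], reject
10. q=(16,2) nearest=5 d=6 new=(12,3) → blocked by [12,19]×[3,5], reject
11. q=(22,1) nearest=5 d=12 new=(12,3) → blocked by [12,19]×[3,5], reject
12. q=(0,5) nearest=1 d=2 new=(0,5) → add node 7 parent=1 cost=4
13. q=(28,9) nearest=5 d=18 new=(12,7) → blocked by [12,21]×[5,7], reject
14. q=(4,4) nearest=1 d=2 new=(4,4) → add node 8 parent=1 cost=4
15. q=(8,4) nearest=4 d=1 new=(8,4) → add node 9 parent=4 cost=9
16. q=(21,9) nearest=5 d=11 new=(12,7) → blocked by [12,21]×[5,7], reject
17. q=(29,5) nearest=5 d=19 new=(12,5) → blocked by [12,21]×[5,7], reject
18. q=(46,0) nearest=5 d=36 new=(12,3) → blocked by [12,19]×[3,5], reject
19. q=(0,1) nearest=0 d=1 new=(0,1) → add node 10 parent=0 cost=1
20. q=(9,3) nearest=9 d=1 new=(9,3) → add node 11 parent=9 cost=10
21. q=(41,9) nearest=5 d=31 new=(12,7) → blocked by [12,21]×[5,7], reject
22. q=(32,8) nearest=5 d=22 new=(12,7) → blocked by [12,21]×[5,7], reject
23. q=(7,5) nearest=3 d=1 new=(7,5) → add node 12 parent=3 cost=7; rewire 9→12 (8<9); rewire 11→12 (9<10)

Rewire events: 2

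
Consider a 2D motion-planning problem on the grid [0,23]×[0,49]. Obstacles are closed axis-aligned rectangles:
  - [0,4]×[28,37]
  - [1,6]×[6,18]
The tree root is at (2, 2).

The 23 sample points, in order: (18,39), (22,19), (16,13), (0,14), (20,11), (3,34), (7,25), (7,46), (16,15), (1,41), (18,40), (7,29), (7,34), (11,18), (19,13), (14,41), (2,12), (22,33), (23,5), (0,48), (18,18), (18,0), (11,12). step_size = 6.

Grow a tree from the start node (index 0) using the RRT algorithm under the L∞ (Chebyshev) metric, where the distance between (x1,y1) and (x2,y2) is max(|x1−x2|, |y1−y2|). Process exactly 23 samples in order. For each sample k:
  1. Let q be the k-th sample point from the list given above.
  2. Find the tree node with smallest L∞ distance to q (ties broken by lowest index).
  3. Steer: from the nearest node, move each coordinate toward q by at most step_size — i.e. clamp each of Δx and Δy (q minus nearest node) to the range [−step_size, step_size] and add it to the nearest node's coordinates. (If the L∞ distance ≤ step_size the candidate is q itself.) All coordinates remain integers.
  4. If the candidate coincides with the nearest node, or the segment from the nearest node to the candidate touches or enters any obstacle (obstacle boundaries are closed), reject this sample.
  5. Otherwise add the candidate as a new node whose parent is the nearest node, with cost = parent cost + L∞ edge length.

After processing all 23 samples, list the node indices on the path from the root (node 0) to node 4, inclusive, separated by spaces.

Path: 0 2 4

1. q=(18,39) nearest=0 d=37 new=(8,8) → blocked by [1,6]×[6,18], reject
2. q=(22,19) nearest=0 d=20 new=(8,8) → blocked by [1,6]×[6,18], reject
3. q=(16,13) nearest=0 d=14 new=(8,8) → blocked by [1,6]×[6,18], reject
4. q=(0,14) nearest=0 d=12 new=(0,8) → add node 1 parent=0 cost=6
5. q=(20,11) nearest=0 d=18 new=(8,8) → blocked by [1,6]×[6,18], reject
6. q=(3,34) nearest=1 d=26 new=(3,14) → blocked by [1,6]×[6,18], reject
7. q=(7,25) nearest=1 d=17 new=(6,14) → blocked by [1,6]×[6,18], reject
8. q=(7,46) nearest=1 d=38 new=(6,14) → blocked by [1,6]×[6,18], reject
9. q=(16,15) nearest=0 d=14 new=(8,8) → blocked by [1,6]×[6,18], reject
10. q=(1,41) nearest=1 d=33 new=(1,14) → blocked by [1,6]×[6,18], reject
11. q=(18,40) nearest=1 d=32 new=(6,14) → blocked by [1,6]×[6,18], reject
12. q=(7,29) nearest=1 d=21 new=(6,14) → blocked by [1,6]×[6,18], reject
13. q=(7,34) nearest=1 d=26 new=(6,14) → blocked by [1,6]×[6,18], reject
14. q=(11,18) nearest=1 d=11 new=(6,14) → blocked by [1,6]×[6,18], reject
15. q=(19,13) nearest=0 d=17 new=(8,8) → blocked by [1,6]×[6,18], reject
16. q=(14,41) nearest=1 d=33 new=(6,14) → blocked by [1,6]×[6,18], reject
17. q=(2,12) nearest=1 d=4 new=(2,12) → blocked by [1,6]×[6,18], reject
18. q=(22,33) nearest=1 d=25 new=(6,14) → blocked by [1,6]×[6,18], reject
19. q=(23,5) nearest=0 d=21 new=(8,5) → add node 2 parent=0 cost=6
20. q=(0,48) nearest=1 d=40 new=(0,14) → add node 3 parent=1 cost=12
21. q=(18,18) nearest=2 d=13 new=(14,11) → add node 4 parent=2 cost=12
22. q=(18,0) nearest=2 d=10 new=(14,0) → add node 5 parent=2 cost=12
23. q=(11,12) nearest=4 d=3 new=(11,12) → add node 6 parent=4 cost=15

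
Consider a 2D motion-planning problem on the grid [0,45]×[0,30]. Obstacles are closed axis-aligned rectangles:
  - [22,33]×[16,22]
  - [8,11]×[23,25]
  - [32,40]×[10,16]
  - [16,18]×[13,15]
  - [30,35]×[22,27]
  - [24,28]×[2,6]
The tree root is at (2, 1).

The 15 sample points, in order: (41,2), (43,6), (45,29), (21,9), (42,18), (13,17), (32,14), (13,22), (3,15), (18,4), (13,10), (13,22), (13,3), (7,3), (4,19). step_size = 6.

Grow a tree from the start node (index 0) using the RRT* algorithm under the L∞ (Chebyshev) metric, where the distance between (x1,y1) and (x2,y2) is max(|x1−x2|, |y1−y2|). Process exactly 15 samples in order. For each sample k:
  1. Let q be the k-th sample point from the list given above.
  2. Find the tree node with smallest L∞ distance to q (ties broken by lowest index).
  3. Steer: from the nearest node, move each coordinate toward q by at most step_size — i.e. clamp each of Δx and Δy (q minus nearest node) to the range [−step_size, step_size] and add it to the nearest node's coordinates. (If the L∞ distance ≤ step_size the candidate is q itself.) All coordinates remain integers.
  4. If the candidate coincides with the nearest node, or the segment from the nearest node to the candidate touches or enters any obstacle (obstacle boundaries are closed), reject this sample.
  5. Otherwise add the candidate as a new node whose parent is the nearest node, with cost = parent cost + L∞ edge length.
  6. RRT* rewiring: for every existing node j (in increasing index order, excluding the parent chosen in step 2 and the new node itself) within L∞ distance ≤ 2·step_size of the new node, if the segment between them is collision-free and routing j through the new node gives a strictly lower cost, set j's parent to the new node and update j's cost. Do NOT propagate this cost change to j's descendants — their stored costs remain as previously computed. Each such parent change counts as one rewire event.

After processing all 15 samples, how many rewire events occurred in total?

Rewire events: 3

1. q=(41,2) nearest=0 d=39 new=(8,2) → add node 1 parent=0 cost=6
2. q=(43,6) nearest=1 d=35 new=(14,6) → add node 2 parent=1 cost=12
3. q=(45,29) nearest=2 d=31 new=(20,12) → add node 3 parent=2 cost=18
4. q=(21,9) nearest=3 d=3 new=(21,9) → add node 4 parent=3 cost=21
5. q=(42,18) nearest=4 d=21 new=(27,15) → add node 5 parent=4 cost=27
6. q=(13,17) nearest=3 d=7 new=(14,17) → blocked by [16,18]×[13,15], reject
7. q=(32,14) nearest=5 d=5 new=(32,14) → blocked by [32,40]×[10,16], reject
8. q=(13,22) nearest=3 d=10 new=(14,18) → blocked by [16,18]×[13,15], reject
9. q=(3,15) nearest=2 d=11 new=(8,12) → add node 6 parent=2 cost=18
10. q=(18,4) nearest=2 d=4 new=(18,4) → add node 7 parent=2 cost=16
11. q=(13,10) nearest=2 d=4 new=(13,10) → add node 8 parent=2 cost=16
12. q=(13,22) nearest=3 d=10 new=(14,18) → blocked by [16,18]×[13,15], reject
13. q=(13,3) nearest=2 d=3 new=(13,3) → add node 9 parent=2 cost=15
14. q=(7,3) nearest=1 d=1 new=(7,3) → add node 10 parent=1 cost=7; rewire 6→10 (16<18); rewire 8→10 (14<16); rewire 9→10 (13<15)
15. q=(4,19) nearest=6 d=7 new=(4,18) → add node 11 parent=6 cost=22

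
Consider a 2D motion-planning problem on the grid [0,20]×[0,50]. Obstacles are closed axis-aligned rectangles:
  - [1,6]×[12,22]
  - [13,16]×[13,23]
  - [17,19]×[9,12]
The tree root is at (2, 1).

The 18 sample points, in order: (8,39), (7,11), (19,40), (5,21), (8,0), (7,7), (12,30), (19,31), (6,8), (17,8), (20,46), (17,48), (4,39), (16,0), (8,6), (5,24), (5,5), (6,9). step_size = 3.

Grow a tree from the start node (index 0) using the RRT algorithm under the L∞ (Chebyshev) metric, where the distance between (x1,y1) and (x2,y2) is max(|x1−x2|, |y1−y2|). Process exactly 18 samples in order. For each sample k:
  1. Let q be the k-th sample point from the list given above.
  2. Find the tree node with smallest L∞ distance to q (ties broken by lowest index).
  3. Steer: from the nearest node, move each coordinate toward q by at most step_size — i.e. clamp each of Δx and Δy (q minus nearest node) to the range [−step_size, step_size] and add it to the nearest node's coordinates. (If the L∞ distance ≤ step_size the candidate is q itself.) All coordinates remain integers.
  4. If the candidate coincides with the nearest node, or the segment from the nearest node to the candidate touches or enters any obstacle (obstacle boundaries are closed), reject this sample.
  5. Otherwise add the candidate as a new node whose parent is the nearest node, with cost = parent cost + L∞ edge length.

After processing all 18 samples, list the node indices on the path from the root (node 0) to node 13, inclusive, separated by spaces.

1. q=(8,39) nearest=0 d=38 new=(5,4) → add node 1 parent=0 cost=3
2. q=(7,11) nearest=1 d=7 new=(7,7) → add node 2 parent=1 cost=6
3. q=(19,40) nearest=2 d=33 new=(10,10) → add node 3 parent=2 cost=9
4. q=(5,21) nearest=3 d=11 new=(7,13) → add node 4 parent=3 cost=12
5. q=(8,0) nearest=1 d=4 new=(8,1) → add node 5 parent=1 cost=6
6. q=(7,7) nearest=2 d=0 → coincident, reject
7. q=(12,30) nearest=4 d=17 new=(10,16) → add node 6 parent=4 cost=15
8. q=(19,31) nearest=6 d=15 new=(13,19) → blocked by [13,16]×[13,23], reject
9. q=(6,8) nearest=2 d=1 new=(6,8) → add node 7 parent=2 cost=7
10. q=(17,8) nearest=3 d=7 new=(13,8) → add node 8 parent=3 cost=12
11. q=(20,46) nearest=6 d=30 new=(13,19) → blocked by [13,16]×[13,23], reject
12. q=(17,48) nearest=6 d=32 new=(13,19) → blocked by [13,16]×[13,23], reject
13. q=(4,39) nearest=6 d=23 new=(7,19) → add node 9 parent=6 cost=18
14. q=(16,0) nearest=5 d=8 new=(11,0) → add node 10 parent=5 cost=9
15. q=(8,6) nearest=2 d=1 new=(8,6) → add node 11 parent=2 cost=7
16. q=(5,24) nearest=9 d=5 new=(5,22) → blocked by [1,6]×[12,22], reject
17. q=(5,5) nearest=1 d=1 new=(5,5) → add node 12 parent=1 cost=4
18. q=(6,9) nearest=7 d=1 new=(6,9) → add node 13 parent=7 cost=8

Path: 0 1 2 7 13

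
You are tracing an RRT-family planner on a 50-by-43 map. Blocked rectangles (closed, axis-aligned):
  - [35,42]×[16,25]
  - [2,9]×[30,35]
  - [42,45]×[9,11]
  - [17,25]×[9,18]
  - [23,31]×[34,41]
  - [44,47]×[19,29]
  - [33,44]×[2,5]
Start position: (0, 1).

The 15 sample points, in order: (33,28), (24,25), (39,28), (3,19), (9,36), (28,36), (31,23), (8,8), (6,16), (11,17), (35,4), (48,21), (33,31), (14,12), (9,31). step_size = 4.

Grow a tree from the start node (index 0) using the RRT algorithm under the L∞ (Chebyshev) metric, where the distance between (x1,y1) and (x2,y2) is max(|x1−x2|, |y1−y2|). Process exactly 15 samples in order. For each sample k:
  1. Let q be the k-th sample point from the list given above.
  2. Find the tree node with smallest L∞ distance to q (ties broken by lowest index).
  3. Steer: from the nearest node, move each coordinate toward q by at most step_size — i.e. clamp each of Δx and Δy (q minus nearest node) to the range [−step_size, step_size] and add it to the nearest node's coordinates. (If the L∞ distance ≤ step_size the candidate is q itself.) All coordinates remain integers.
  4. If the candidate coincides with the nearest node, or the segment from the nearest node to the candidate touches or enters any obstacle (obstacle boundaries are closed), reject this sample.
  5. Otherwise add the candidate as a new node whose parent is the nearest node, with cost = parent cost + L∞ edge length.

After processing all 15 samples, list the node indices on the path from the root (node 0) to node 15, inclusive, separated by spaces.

Path: 0 1 2 3 4 5 6 15

1. q=(33,28) nearest=0 d=33 new=(4,5) → add node 1 parent=0 cost=4
2. q=(24,25) nearest=1 d=20 new=(8,9) → add node 2 parent=1 cost=8
3. q=(39,28) nearest=2 d=31 new=(12,13) → add node 3 parent=2 cost=12
4. q=(3,19) nearest=3 d=9 new=(8,17) → add node 4 parent=3 cost=16
5. q=(9,36) nearest=4 d=19 new=(9,21) → add node 5 parent=4 cost=20
6. q=(28,36) nearest=5 d=19 new=(13,25) → add node 6 parent=5 cost=24
7. q=(31,23) nearest=6 d=18 new=(17,23) → add node 7 parent=6 cost=28
8. q=(8,8) nearest=2 d=1 new=(8,8) → add node 8 parent=2 cost=9
9. q=(6,16) nearest=4 d=2 new=(6,16) → add node 9 parent=4 cost=18
10. q=(11,17) nearest=4 d=3 new=(11,17) → add node 10 parent=4 cost=19
11. q=(35,4) nearest=7 d=19 new=(21,19) → add node 11 parent=7 cost=32
12. q=(48,21) nearest=11 d=27 new=(25,21) → add node 12 parent=11 cost=36
13. q=(33,31) nearest=12 d=10 new=(29,25) → add node 13 parent=12 cost=40
14. q=(14,12) nearest=3 d=2 new=(14,12) → add node 14 parent=3 cost=14
15. q=(9,31) nearest=6 d=6 new=(9,29) → add node 15 parent=6 cost=28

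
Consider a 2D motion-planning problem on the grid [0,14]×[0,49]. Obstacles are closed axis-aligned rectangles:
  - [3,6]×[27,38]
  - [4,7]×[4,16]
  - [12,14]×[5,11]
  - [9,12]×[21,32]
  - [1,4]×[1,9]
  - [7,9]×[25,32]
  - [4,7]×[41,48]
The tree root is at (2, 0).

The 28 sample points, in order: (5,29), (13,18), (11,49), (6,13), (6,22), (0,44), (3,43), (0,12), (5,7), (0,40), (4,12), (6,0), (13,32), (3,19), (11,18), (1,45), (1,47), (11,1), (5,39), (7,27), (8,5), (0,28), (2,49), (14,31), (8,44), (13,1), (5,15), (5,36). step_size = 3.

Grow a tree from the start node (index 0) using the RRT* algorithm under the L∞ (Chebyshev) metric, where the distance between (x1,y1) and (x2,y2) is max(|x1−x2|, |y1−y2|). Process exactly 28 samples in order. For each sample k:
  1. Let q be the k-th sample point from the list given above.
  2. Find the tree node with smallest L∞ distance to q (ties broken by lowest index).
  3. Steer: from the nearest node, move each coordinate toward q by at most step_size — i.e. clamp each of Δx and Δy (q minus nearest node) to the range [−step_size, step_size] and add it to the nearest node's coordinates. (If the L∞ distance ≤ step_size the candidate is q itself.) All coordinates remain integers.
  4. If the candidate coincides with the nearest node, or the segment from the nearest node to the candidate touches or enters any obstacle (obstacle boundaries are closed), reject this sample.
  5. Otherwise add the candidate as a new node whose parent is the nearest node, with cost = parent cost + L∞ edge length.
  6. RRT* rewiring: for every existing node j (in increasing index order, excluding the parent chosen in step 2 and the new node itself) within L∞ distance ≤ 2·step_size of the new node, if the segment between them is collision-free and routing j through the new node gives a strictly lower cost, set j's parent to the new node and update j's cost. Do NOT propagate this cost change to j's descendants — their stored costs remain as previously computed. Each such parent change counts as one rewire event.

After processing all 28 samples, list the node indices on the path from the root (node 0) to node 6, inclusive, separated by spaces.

1. q=(5,29) nearest=0 d=29 new=(5,3) → blocked by [1,4]×[1,9], reject
2. q=(13,18) nearest=0 d=18 new=(5,3) → blocked by [1,4]×[1,9], reject
3. q=(11,49) nearest=0 d=49 new=(5,3) → blocked by [1,4]×[1,9], reject
4. q=(6,13) nearest=0 d=13 new=(5,3) → blocked by [1,4]×[1,9], reject
5. q=(6,22) nearest=0 d=22 new=(5,3) → blocked by [1,4]×[1,9], reject
6. q=(0,44) nearest=0 d=44 new=(0,3) → blocked by [1,4]×[1,9], reject
7. q=(3,43) nearest=0 d=43 new=(3,3) → blocked by [1,4]×[1,9], reject
8. q=(0,12) nearest=0 d=12 new=(0,3) → blocked by [1,4]×[1,9], reject
9. q=(5,7) nearest=0 d=7 new=(5,3) → blocked by [1,4]×[1,9], reject
10. q=(0,40) nearest=0 d=40 new=(0,3) → blocked by [1,4]×[1,9], reject
11. q=(4,12) nearest=0 d=12 new=(4,3) → blocked by [1,4]×[1,9], reject
12. q=(6,0) nearest=0 d=4 new=(5,0) → add node 1 parent=0 cost=3
13. q=(13,32) nearest=0 d=32 new=(5,3) → blocked by [1,4]×[1,9], reject
14. q=(3,19) nearest=0 d=19 new=(3,3) → blocked by [1,4]×[1,9], reject
15. q=(11,18) nearest=0 d=18 new=(5,3) → blocked by [1,4]×[1,9], reject
16. q=(1,45) nearest=0 d=45 new=(1,3) → blocked by [1,4]×[1,9], reject
17. q=(1,47) nearest=0 d=47 new=(1,3) → blocked by [1,4]×[1,9], reject
18. q=(11,1) nearest=1 d=6 new=(8,1) → add node 2 parent=1 cost=6
19. q=(5,39) nearest=2 d=38 new=(5,4) → blocked by [4,7]×[4,16], reject
20. q=(7,27) nearest=2 d=26 new=(7,4) → blocked by [4,7]×[4,16], reject
21. q=(8,5) nearest=2 d=4 new=(8,4) → add node 3 parent=2 cost=9
22. q=(0,28) nearest=3 d=24 new=(5,7) → blocked by [4,7]×[4,16], reject
23. q=(2,49) nearest=3 d=45 new=(5,7) → blocked by [4,7]×[4,16], reject
24. q=(14,31) nearest=3 d=27 new=(11,7) → add node 4 parent=3 cost=12
25. q=(8,44) nearest=4 d=37 new=(8,10) → add node 5 parent=4 cost=15
26. q=(13,1) nearest=2 d=5 new=(11,1) → add node 6 parent=2 cost=9
27. q=(5,15) nearest=5 d=5 new=(5,13) → blocked by [4,7]×[4,16], reject
28. q=(5,36) nearest=5 d=26 new=(5,13) → blocked by [4,7]×[4,16], reject

Path: 0 1 2 6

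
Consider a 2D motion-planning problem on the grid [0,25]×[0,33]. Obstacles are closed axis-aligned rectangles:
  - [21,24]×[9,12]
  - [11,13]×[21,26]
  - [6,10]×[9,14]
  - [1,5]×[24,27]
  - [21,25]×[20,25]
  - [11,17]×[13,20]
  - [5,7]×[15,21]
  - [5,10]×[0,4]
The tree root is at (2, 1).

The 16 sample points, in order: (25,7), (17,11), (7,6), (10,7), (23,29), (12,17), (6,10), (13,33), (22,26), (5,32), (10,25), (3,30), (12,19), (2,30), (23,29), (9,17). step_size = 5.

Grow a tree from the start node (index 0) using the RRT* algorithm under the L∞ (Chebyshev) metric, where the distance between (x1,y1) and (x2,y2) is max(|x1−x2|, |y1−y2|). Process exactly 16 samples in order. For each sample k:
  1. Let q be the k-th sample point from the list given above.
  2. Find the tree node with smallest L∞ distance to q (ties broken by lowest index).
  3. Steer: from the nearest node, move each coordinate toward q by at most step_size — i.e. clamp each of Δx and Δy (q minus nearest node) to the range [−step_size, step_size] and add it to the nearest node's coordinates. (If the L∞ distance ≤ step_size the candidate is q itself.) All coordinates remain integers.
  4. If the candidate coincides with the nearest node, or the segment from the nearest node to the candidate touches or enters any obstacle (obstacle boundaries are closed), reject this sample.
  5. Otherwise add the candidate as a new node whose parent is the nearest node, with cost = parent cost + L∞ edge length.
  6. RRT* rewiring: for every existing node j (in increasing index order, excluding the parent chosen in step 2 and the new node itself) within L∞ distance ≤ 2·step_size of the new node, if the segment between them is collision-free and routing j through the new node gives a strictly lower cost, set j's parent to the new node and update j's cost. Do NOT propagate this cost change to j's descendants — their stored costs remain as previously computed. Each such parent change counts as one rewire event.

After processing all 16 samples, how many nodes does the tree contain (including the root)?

Node count: 5

1. q=(25,7) nearest=0 d=23 new=(7,6) → blocked by [5,10]×[0,4], reject
2. q=(17,11) nearest=0 d=15 new=(7,6) → blocked by [5,10]×[0,4], reject
3. q=(7,6) nearest=0 d=5 new=(7,6) → blocked by [5,10]×[0,4], reject
4. q=(10,7) nearest=0 d=8 new=(7,6) → blocked by [5,10]×[0,4], reject
5. q=(23,29) nearest=0 d=28 new=(7,6) → blocked by [5,10]×[0,4], reject
6. q=(12,17) nearest=0 d=16 new=(7,6) → blocked by [5,10]×[0,4], reject
7. q=(6,10) nearest=0 d=9 new=(6,6) → add node 1 parent=0 cost=5
8. q=(13,33) nearest=1 d=27 new=(11,11) → blocked by [6,10]×[9,14], reject
9. q=(22,26) nearest=1 d=20 new=(11,11) → blocked by [6,10]×[9,14], reject
10. q=(5,32) nearest=1 d=26 new=(5,11) → add node 2 parent=1 cost=10
11. q=(10,25) nearest=2 d=14 new=(10,16) → blocked by [6,10]×[9,14], reject
12. q=(3,30) nearest=2 d=19 new=(3,16) → add node 3 parent=2 cost=15
13. q=(12,19) nearest=2 d=8 new=(10,16) → blocked by [6,10]×[9,14], reject
14. q=(2,30) nearest=3 d=14 new=(2,21) → add node 4 parent=3 cost=20
15. q=(23,29) nearest=2 d=18 new=(10,16) → blocked by [6,10]×[9,14], reject
16. q=(9,17) nearest=2 d=6 new=(9,16) → blocked by [6,10]×[9,14], reject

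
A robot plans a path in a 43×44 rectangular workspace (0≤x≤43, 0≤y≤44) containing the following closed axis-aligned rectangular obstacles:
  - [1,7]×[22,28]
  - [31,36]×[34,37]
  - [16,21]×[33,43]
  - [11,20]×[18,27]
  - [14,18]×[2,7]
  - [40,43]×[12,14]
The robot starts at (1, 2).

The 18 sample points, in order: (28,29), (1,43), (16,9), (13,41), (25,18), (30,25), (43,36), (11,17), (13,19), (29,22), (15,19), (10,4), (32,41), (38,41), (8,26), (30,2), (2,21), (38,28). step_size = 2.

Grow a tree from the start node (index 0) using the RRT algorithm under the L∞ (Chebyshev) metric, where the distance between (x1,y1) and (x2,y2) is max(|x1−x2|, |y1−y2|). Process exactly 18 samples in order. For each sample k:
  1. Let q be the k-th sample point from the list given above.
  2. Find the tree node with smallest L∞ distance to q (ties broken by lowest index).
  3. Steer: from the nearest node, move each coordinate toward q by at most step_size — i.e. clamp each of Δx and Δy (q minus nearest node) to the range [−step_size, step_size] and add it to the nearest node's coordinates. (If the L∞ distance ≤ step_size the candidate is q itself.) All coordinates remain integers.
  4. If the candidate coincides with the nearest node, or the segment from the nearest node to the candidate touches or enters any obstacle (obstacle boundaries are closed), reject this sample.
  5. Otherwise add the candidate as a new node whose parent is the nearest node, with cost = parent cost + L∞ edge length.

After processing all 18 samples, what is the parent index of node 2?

1. q=(28,29) nearest=0 d=27 new=(3,4) → add node 1 parent=0 cost=2
2. q=(1,43) nearest=1 d=39 new=(1,6) → add node 2 parent=1 cost=4
3. q=(16,9) nearest=1 d=13 new=(5,6) → add node 3 parent=1 cost=4
4. q=(13,41) nearest=2 d=35 new=(3,8) → add node 4 parent=2 cost=6
5. q=(25,18) nearest=3 d=20 new=(7,8) → add node 5 parent=3 cost=6
6. q=(30,25) nearest=5 d=23 new=(9,10) → add node 6 parent=5 cost=8
7. q=(43,36) nearest=6 d=34 new=(11,12) → add node 7 parent=6 cost=10
8. q=(11,17) nearest=7 d=5 new=(11,14) → add node 8 parent=7 cost=12
9. q=(13,19) nearest=8 d=5 new=(13,16) → add node 9 parent=8 cost=14
10. q=(29,22) nearest=9 d=16 new=(15,18) → blocked by [11,20]×[18,27], reject
11. q=(15,19) nearest=9 d=3 new=(15,18) → blocked by [11,20]×[18,27], reject
12. q=(10,4) nearest=5 d=4 new=(9,6) → add node 10 parent=5 cost=8
13. q=(32,41) nearest=9 d=25 new=(15,18) → blocked by [11,20]×[18,27], reject
14. q=(38,41) nearest=9 d=25 new=(15,18) → blocked by [11,20]×[18,27], reject
15. q=(8,26) nearest=9 d=10 new=(11,18) → blocked by [11,20]×[18,27], reject
16. q=(30,2) nearest=9 d=17 new=(15,14) → add node 11 parent=9 cost=16
17. q=(2,21) nearest=7 d=9 new=(9,14) → add node 12 parent=7 cost=12
18. q=(38,28) nearest=11 d=23 new=(17,16) → add node 13 parent=11 cost=18

Parent of node 2: 1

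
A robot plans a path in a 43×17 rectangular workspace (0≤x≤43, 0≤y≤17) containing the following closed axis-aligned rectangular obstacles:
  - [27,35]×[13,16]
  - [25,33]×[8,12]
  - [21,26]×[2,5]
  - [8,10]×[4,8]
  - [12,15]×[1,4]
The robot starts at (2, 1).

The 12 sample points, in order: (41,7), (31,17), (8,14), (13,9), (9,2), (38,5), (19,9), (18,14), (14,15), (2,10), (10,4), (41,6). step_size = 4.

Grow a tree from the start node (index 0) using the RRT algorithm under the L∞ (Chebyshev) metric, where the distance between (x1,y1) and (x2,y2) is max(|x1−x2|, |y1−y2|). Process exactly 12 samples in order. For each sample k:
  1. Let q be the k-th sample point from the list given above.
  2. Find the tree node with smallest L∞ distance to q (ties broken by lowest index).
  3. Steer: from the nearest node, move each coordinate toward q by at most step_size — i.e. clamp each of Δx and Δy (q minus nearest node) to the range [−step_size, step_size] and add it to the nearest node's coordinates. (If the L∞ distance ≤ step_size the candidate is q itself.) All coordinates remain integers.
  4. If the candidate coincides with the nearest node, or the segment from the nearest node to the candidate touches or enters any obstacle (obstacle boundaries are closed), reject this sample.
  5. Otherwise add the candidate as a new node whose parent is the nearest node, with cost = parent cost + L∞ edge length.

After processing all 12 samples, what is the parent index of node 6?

Parent of node 6: 5

1. q=(41,7) nearest=0 d=39 new=(6,5) → add node 1 parent=0 cost=4
2. q=(31,17) nearest=1 d=25 new=(10,9) → blocked by [8,10]×[4,8], reject
3. q=(8,14) nearest=1 d=9 new=(8,9) → add node 2 parent=1 cost=8
4. q=(13,9) nearest=2 d=5 new=(12,9) → add node 3 parent=2 cost=12
5. q=(9,2) nearest=1 d=3 new=(9,2) → add node 4 parent=1 cost=7
6. q=(38,5) nearest=3 d=26 new=(16,5) → add node 5 parent=3 cost=16
7. q=(19,9) nearest=5 d=4 new=(19,9) → add node 6 parent=5 cost=20
8. q=(18,14) nearest=6 d=5 new=(18,13) → add node 7 parent=6 cost=24
9. q=(14,15) nearest=7 d=4 new=(14,15) → add node 8 parent=7 cost=28
10. q=(2,10) nearest=1 d=5 new=(2,9) → add node 9 parent=1 cost=8
11. q=(10,4) nearest=4 d=2 new=(10,4) → blocked by [8,10]×[4,8], reject
12. q=(41,6) nearest=6 d=22 new=(23,6) → add node 10 parent=6 cost=24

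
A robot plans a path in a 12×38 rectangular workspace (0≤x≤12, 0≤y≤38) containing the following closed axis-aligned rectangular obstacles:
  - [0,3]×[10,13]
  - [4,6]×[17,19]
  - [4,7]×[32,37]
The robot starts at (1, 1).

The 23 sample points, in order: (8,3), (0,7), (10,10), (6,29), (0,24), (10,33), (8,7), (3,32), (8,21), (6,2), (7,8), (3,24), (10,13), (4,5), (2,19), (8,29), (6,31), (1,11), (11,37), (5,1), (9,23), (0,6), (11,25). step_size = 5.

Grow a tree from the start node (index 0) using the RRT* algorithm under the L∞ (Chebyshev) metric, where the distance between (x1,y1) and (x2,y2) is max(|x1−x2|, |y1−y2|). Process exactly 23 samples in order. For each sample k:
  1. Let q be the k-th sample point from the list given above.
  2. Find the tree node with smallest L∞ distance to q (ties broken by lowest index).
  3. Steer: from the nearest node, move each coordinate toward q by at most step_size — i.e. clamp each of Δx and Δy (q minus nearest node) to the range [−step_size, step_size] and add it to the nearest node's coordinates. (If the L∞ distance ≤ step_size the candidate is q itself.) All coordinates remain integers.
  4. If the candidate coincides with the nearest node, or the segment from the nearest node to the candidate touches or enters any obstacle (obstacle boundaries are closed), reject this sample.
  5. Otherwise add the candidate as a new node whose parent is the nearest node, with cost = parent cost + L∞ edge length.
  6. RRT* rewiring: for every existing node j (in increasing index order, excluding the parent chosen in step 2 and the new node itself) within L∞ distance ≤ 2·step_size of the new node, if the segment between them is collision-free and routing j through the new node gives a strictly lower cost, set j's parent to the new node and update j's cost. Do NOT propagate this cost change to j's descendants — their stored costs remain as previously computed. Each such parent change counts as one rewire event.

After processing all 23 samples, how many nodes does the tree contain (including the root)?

Node count: 21

1. q=(8,3) nearest=0 d=7 new=(6,3) → add node 1 parent=0 cost=5
2. q=(0,7) nearest=0 d=6 new=(0,6) → add node 2 parent=0 cost=5
3. q=(10,10) nearest=1 d=7 new=(10,8) → add node 3 parent=1 cost=10
4. q=(6,29) nearest=3 d=21 new=(6,13) → add node 4 parent=3 cost=15
5. q=(0,24) nearest=4 d=11 new=(1,18) → add node 5 parent=4 cost=20
6. q=(10,33) nearest=5 d=15 new=(6,23) → add node 6 parent=5 cost=25
7. q=(8,7) nearest=3 d=2 new=(8,7) → add node 7 parent=3 cost=12
8. q=(3,32) nearest=6 d=9 new=(3,28) → add node 8 parent=6 cost=30
9. q=(8,21) nearest=6 d=2 new=(8,21) → add node 9 parent=6 cost=27
10. q=(6,2) nearest=1 d=1 new=(6,2) → add node 10 parent=1 cost=6; rewire 7→10 (11<12)
11. q=(7,8) nearest=7 d=1 new=(7,8) → add node 11 parent=7 cost=12
12. q=(3,24) nearest=6 d=3 new=(3,24) → add node 12 parent=6 cost=28
13. q=(10,13) nearest=4 d=4 new=(10,13) → add node 13 parent=4 cost=19
14. q=(4,5) nearest=1 d=2 new=(4,5) → add node 14 parent=1 cost=7; rewire 11→14 (10<12); rewire 13→14 (15<19)
15. q=(2,19) nearest=5 d=1 new=(2,19) → add node 15 parent=5 cost=21; rewire 12→15 (26<28)
16. q=(8,29) nearest=8 d=5 new=(8,29) → add node 16 parent=8 cost=35
17. q=(6,31) nearest=16 d=2 new=(6,31) → add node 17 parent=16 cost=37
18. q=(1,11) nearest=2 d=5 new=(1,11) → blocked by [0,3]×[10,13], reject
19. q=(11,37) nearest=17 d=6 new=(11,36) → blocked by [4,7]×[32,37], reject
20. q=(5,1) nearest=10 d=1 new=(5,1) → add node 18 parent=10 cost=7
21. q=(9,23) nearest=9 d=2 new=(9,23) → add node 19 parent=9 cost=29
22. q=(0,6) nearest=2 d=0 → coincident, reject
23. q=(11,25) nearest=19 d=2 new=(11,25) → add node 20 parent=19 cost=31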